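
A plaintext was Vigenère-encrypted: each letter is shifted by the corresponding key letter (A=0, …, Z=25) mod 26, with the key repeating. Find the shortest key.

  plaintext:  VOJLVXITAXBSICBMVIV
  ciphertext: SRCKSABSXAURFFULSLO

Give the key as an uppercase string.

  i= 0: S-V = 23 → X
  i= 1: R-O =  3 → D
  i= 2: C-J = 19 → T
  i= 3: K-L = 25 → Z
  i= 4: S-V = 23 → X
  i= 5: A-X =  3 → D
  i= 6: B-I = 19 → T
  i= 7: S-T = 25 → Z
  i= 8: X-A = 23 → X
  i= 9: A-X =  3 → D
  i=10: U-B = 19 → T
  i=11: R-S = 25 → Z
  i=12: F-I = 23 → X
  i=13: F-C =  3 → D
  i=14: U-B = 19 → T
  i=15: L-M = 25 → Z
  i=16: S-V = 23 → X
  i=17: L-I =  3 → D
  i=18: O-V = 19 → T
  shifts repeat with period 4: XDTZ

XDTZ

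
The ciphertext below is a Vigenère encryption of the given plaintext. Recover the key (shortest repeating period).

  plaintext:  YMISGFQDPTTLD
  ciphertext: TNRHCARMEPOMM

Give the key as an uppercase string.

VBJPW

  i= 0: T-Y = 21 → V
  i= 1: N-M =  1 → B
  i= 2: R-I =  9 → J
  i= 3: H-S = 15 → P
  i= 4: C-G = 22 → W
  i= 5: A-F = 21 → V
  i= 6: R-Q =  1 → B
  i= 7: M-D =  9 → J
  i= 8: E-P = 15 → P
  i= 9: P-T = 22 → W
  i=10: O-T = 21 → V
  i=11: M-L =  1 → B
  i=12: M-D =  9 → J
  shifts repeat with period 5: VBJPW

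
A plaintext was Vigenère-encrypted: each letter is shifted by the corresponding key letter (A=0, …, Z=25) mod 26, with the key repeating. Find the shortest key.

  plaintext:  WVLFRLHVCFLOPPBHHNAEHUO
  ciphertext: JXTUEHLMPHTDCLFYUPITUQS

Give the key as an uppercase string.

  i= 0: J-W = 13 → N
  i= 1: X-V =  2 → C
  i= 2: T-L =  8 → I
  i= 3: U-F = 15 → P
  i= 4: E-R = 13 → N
  i= 5: H-L = 22 → W
  i= 6: L-H =  4 → E
  i= 7: M-V = 17 → R
  i= 8: P-C = 13 → N
  i= 9: H-F =  2 → C
  i=10: T-L =  8 → I
  i=11: D-O = 15 → P
  i=12: C-P = 13 → N
  i=13: L-P = 22 → W
  i=14: F-B =  4 → E
  i=15: Y-H = 17 → R
  i=16: U-H = 13 → N
  i=17: P-N =  2 → C
  i=18: I-A =  8 → I
  i=19: T-E = 15 → P
  i=20: U-H = 13 → N
  i=21: Q-U = 22 → W
  i=22: S-O =  4 → E
  shifts repeat with period 8: NCIPNWER

NCIPNWER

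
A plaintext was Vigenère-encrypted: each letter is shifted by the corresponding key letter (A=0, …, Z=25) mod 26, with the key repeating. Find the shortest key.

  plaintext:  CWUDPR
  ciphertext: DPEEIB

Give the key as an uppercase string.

BTK

  i= 0: D-C =  1 → B
  i= 1: P-W = 19 → T
  i= 2: E-U = 10 → K
  i= 3: E-D =  1 → B
  i= 4: I-P = 19 → T
  i= 5: B-R = 10 → K
  shifts repeat with period 3: BTK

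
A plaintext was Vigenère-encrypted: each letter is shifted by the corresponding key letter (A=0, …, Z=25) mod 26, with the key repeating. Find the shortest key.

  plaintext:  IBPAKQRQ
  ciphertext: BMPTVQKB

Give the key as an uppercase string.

  i= 0: B-I = 19 → T
  i= 1: M-B = 11 → L
  i= 2: P-P =  0 → A
  i= 3: T-A = 19 → T
  i= 4: V-K = 11 → L
  i= 5: Q-Q =  0 → A
  i= 6: K-R = 19 → T
  i= 7: B-Q = 11 → L
  shifts repeat with period 3: TLA

TLA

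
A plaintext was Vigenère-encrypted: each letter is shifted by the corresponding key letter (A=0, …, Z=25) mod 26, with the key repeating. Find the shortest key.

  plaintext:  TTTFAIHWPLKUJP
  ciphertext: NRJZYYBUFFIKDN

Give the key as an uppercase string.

UYQ

  i= 0: N-T = 20 → U
  i= 1: R-T = 24 → Y
  i= 2: J-T = 16 → Q
  i= 3: Z-F = 20 → U
  i= 4: Y-A = 24 → Y
  i= 5: Y-I = 16 → Q
  i= 6: B-H = 20 → U
  i= 7: U-W = 24 → Y
  i= 8: F-P = 16 → Q
  i= 9: F-L = 20 → U
  i=10: I-K = 24 → Y
  i=11: K-U = 16 → Q
  i=12: D-J = 20 → U
  i=13: N-P = 24 → Y
  shifts repeat with period 3: UYQ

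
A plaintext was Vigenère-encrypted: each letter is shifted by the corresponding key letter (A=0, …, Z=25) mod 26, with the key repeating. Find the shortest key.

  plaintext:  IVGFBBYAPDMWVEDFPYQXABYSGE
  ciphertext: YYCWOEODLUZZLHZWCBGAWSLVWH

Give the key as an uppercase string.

QDWRND

  i= 0: Y-I = 16 → Q
  i= 1: Y-V =  3 → D
  i= 2: C-G = 22 → W
  i= 3: W-F = 17 → R
  i= 4: O-B = 13 → N
  i= 5: E-B =  3 → D
  i= 6: O-Y = 16 → Q
  i= 7: D-A =  3 → D
  i= 8: L-P = 22 → W
  i= 9: U-D = 17 → R
  i=10: Z-M = 13 → N
  i=11: Z-W =  3 → D
  i=12: L-V = 16 → Q
  i=13: H-E =  3 → D
  i=14: Z-D = 22 → W
  i=15: W-F = 17 → R
  i=16: C-P = 13 → N
  i=17: B-Y =  3 → D
  i=18: G-Q = 16 → Q
  i=19: A-X =  3 → D
  i=20: W-A = 22 → W
  i=21: S-B = 17 → R
  i=22: L-Y = 13 → N
  i=23: V-S =  3 → D
  i=24: W-G = 16 → Q
  i=25: H-E =  3 → D
  shifts repeat with period 6: QDWRND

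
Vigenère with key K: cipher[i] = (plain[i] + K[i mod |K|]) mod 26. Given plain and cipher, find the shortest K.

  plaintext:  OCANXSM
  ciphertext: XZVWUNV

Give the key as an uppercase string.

JXV

  i= 0: X-O =  9 → J
  i= 1: Z-C = 23 → X
  i= 2: V-A = 21 → V
  i= 3: W-N =  9 → J
  i= 4: U-X = 23 → X
  i= 5: N-S = 21 → V
  i= 6: V-M =  9 → J
  shifts repeat with period 3: JXV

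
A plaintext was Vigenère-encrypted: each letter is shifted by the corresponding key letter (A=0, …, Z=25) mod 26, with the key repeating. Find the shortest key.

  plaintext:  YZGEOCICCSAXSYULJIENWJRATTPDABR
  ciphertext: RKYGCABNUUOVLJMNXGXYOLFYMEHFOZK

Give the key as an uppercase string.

  i= 0: R-Y = 19 → T
  i= 1: K-Z = 11 → L
  i= 2: Y-G = 18 → S
  i= 3: G-E =  2 → C
  i= 4: C-O = 14 → O
  i= 5: A-C = 24 → Y
  i= 6: B-I = 19 → T
  i= 7: N-C = 11 → L
  i= 8: U-C = 18 → S
  i= 9: U-S =  2 → C
  i=10: O-A = 14 → O
  i=11: V-X = 24 → Y
  i=12: L-S = 19 → T
  i=13: J-Y = 11 → L
  i=14: M-U = 18 → S
  i=15: N-L =  2 → C
  i=16: X-J = 14 → O
  i=17: G-I = 24 → Y
  i=18: X-E = 19 → T
  i=19: Y-N = 11 → L
  i=20: O-W = 18 → S
  i=21: L-J =  2 → C
  i=22: F-R = 14 → O
  i=23: Y-A = 24 → Y
  i=24: M-T = 19 → T
  i=25: E-T = 11 → L
  i=26: H-P = 18 → S
  i=27: F-D =  2 → C
  i=28: O-A = 14 → O
  i=29: Z-B = 24 → Y
  i=30: K-R = 19 → T
  shifts repeat with period 6: TLSCOY

TLSCOY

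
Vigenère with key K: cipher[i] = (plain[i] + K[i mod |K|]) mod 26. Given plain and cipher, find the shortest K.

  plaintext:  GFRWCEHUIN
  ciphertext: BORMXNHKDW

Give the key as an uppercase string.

VJAQ

  i= 0: B-G = 21 → V
  i= 1: O-F =  9 → J
  i= 2: R-R =  0 → A
  i= 3: M-W = 16 → Q
  i= 4: X-C = 21 → V
  i= 5: N-E =  9 → J
  i= 6: H-H =  0 → A
  i= 7: K-U = 16 → Q
  i= 8: D-I = 21 → V
  i= 9: W-N =  9 → J
  shifts repeat with period 4: VJAQ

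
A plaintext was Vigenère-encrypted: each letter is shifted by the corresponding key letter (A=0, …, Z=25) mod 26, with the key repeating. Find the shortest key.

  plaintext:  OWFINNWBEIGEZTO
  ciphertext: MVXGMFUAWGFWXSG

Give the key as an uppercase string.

YZS

  i= 0: M-O = 24 → Y
  i= 1: V-W = 25 → Z
  i= 2: X-F = 18 → S
  i= 3: G-I = 24 → Y
  i= 4: M-N = 25 → Z
  i= 5: F-N = 18 → S
  i= 6: U-W = 24 → Y
  i= 7: A-B = 25 → Z
  i= 8: W-E = 18 → S
  i= 9: G-I = 24 → Y
  i=10: F-G = 25 → Z
  i=11: W-E = 18 → S
  i=12: X-Z = 24 → Y
  i=13: S-T = 25 → Z
  i=14: G-O = 18 → S
  shifts repeat with period 3: YZS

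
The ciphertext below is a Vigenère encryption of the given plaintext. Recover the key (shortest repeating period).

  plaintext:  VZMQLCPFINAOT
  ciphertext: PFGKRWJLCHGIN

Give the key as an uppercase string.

  i= 0: P-V = 20 → U
  i= 1: F-Z =  6 → G
  i= 2: G-M = 20 → U
  i= 3: K-Q = 20 → U
  i= 4: R-L =  6 → G
  i= 5: W-C = 20 → U
  i= 6: J-P = 20 → U
  i= 7: L-F =  6 → G
  i= 8: C-I = 20 → U
  i= 9: H-N = 20 → U
  i=10: G-A =  6 → G
  i=11: I-O = 20 → U
  i=12: N-T = 20 → U
  shifts repeat with period 3: UGU

UGU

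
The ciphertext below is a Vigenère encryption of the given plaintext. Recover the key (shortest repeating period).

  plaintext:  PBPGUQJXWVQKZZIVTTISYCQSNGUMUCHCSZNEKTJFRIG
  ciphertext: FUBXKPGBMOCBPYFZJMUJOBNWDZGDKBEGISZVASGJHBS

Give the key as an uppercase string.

QTMRQZXE

  i= 0: F-P = 16 → Q
  i= 1: U-B = 19 → T
  i= 2: B-P = 12 → M
  i= 3: X-G = 17 → R
  i= 4: K-U = 16 → Q
  i= 5: P-Q = 25 → Z
  i= 6: G-J = 23 → X
  i= 7: B-X =  4 → E
  i= 8: M-W = 16 → Q
  i= 9: O-V = 19 → T
  i=10: C-Q = 12 → M
  i=11: B-K = 17 → R
  i=12: P-Z = 16 → Q
  i=13: Y-Z = 25 → Z
  i=14: F-I = 23 → X
  i=15: Z-V =  4 → E
  i=16: J-T = 16 → Q
  i=17: M-T = 19 → T
  i=18: U-I = 12 → M
  i=19: J-S = 17 → R
  i=20: O-Y = 16 → Q
  i=21: B-C = 25 → Z
  i=22: N-Q = 23 → X
  i=23: W-S =  4 → E
  i=24: D-N = 16 → Q
  i=25: Z-G = 19 → T
  i=26: G-U = 12 → M
  i=27: D-M = 17 → R
  i=28: K-U = 16 → Q
  i=29: B-C = 25 → Z
  i=30: E-H = 23 → X
  i=31: G-C =  4 → E
  i=32: I-S = 16 → Q
  i=33: S-Z = 19 → T
  i=34: Z-N = 12 → M
  i=35: V-E = 17 → R
  i=36: A-K = 16 → Q
  i=37: S-T = 25 → Z
  i=38: G-J = 23 → X
  i=39: J-F =  4 → E
  i=40: H-R = 16 → Q
  i=41: B-I = 19 → T
  i=42: S-G = 12 → M
  shifts repeat with period 8: QTMRQZXE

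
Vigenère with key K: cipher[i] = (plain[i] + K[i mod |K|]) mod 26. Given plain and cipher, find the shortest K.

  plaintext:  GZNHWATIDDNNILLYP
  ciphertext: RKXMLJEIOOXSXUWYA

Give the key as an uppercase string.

  i= 0: R-G = 11 → L
  i= 1: K-Z = 11 → L
  i= 2: X-N = 10 → K
  i= 3: M-H =  5 → F
  i= 4: L-W = 15 → P
  i= 5: J-A =  9 → J
  i= 6: E-T = 11 → L
  i= 7: I-I =  0 → A
  i= 8: O-D = 11 → L
  i= 9: O-D = 11 → L
  i=10: X-N = 10 → K
  i=11: S-N =  5 → F
  i=12: X-I = 15 → P
  i=13: U-L =  9 → J
  i=14: W-L = 11 → L
  i=15: Y-Y =  0 → A
  i=16: A-P = 11 → L
  shifts repeat with period 8: LLKFPJLA

LLKFPJLA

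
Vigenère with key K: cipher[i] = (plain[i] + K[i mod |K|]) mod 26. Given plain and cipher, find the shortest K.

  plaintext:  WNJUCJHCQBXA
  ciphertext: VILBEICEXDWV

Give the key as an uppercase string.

ZVCHC

  i= 0: V-W = 25 → Z
  i= 1: I-N = 21 → V
  i= 2: L-J =  2 → C
  i= 3: B-U =  7 → H
  i= 4: E-C =  2 → C
  i= 5: I-J = 25 → Z
  i= 6: C-H = 21 → V
  i= 7: E-C =  2 → C
  i= 8: X-Q =  7 → H
  i= 9: D-B =  2 → C
  i=10: W-X = 25 → Z
  i=11: V-A = 21 → V
  shifts repeat with period 5: ZVCHC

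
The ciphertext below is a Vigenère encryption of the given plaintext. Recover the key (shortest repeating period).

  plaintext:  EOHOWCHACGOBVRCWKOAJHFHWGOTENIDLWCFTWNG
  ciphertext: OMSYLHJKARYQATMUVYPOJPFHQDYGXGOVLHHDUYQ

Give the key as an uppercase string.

  i= 0: O-E = 10 → K
  i= 1: M-O = 24 → Y
  i= 2: S-H = 11 → L
  i= 3: Y-O = 10 → K
  i= 4: L-W = 15 → P
  i= 5: H-C =  5 → F
  i= 6: J-H =  2 → C
  i= 7: K-A = 10 → K
  i= 8: A-C = 24 → Y
  i= 9: R-G = 11 → L
  i=10: Y-O = 10 → K
  i=11: Q-B = 15 → P
  i=12: A-V =  5 → F
  i=13: T-R =  2 → C
  i=14: M-C = 10 → K
  i=15: U-W = 24 → Y
  i=16: V-K = 11 → L
  i=17: Y-O = 10 → K
  i=18: P-A = 15 → P
  i=19: O-J =  5 → F
  i=20: J-H =  2 → C
  i=21: P-F = 10 → K
  i=22: F-H = 24 → Y
  i=23: H-W = 11 → L
  i=24: Q-G = 10 → K
  i=25: D-O = 15 → P
  i=26: Y-T =  5 → F
  i=27: G-E =  2 → C
  i=28: X-N = 10 → K
  i=29: G-I = 24 → Y
  i=30: O-D = 11 → L
  i=31: V-L = 10 → K
  i=32: L-W = 15 → P
  i=33: H-C =  5 → F
  i=34: H-F =  2 → C
  i=35: D-T = 10 → K
  i=36: U-W = 24 → Y
  i=37: Y-N = 11 → L
  i=38: Q-G = 10 → K
  shifts repeat with period 7: KYLKPFC

KYLKPFC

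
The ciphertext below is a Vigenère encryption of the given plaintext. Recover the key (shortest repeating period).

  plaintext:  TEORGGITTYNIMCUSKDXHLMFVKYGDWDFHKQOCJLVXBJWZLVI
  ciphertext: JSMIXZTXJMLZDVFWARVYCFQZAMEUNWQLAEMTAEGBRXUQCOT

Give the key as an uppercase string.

  i= 0: J-T = 16 → Q
  i= 1: S-E = 14 → O
  i= 2: M-O = 24 → Y
  i= 3: I-R = 17 → R
  i= 4: X-G = 17 → R
  i= 5: Z-G = 19 → T
  i= 6: T-I = 11 → L
  i= 7: X-T =  4 → E
  i= 8: J-T = 16 → Q
  i= 9: M-Y = 14 → O
  i=10: L-N = 24 → Y
  i=11: Z-I = 17 → R
  i=12: D-M = 17 → R
  i=13: V-C = 19 → T
  i=14: F-U = 11 → L
  i=15: W-S =  4 → E
  i=16: A-K = 16 → Q
  i=17: R-D = 14 → O
  i=18: V-X = 24 → Y
  i=19: Y-H = 17 → R
  i=20: C-L = 17 → R
  i=21: F-M = 19 → T
  i=22: Q-F = 11 → L
  i=23: Z-V =  4 → E
  i=24: A-K = 16 → Q
  i=25: M-Y = 14 → O
  i=26: E-G = 24 → Y
  i=27: U-D = 17 → R
  i=28: N-W = 17 → R
  i=29: W-D = 19 → T
  i=30: Q-F = 11 → L
  i=31: L-H =  4 → E
  i=32: A-K = 16 → Q
  i=33: E-Q = 14 → O
  i=34: M-O = 24 → Y
  i=35: T-C = 17 → R
  i=36: A-J = 17 → R
  i=37: E-L = 19 → T
  i=38: G-V = 11 → L
  i=39: B-X =  4 → E
  i=40: R-B = 16 → Q
  i=41: X-J = 14 → O
  i=42: U-W = 24 → Y
  i=43: Q-Z = 17 → R
  i=44: C-L = 17 → R
  i=45: O-V = 19 → T
  i=46: T-I = 11 → L
  shifts repeat with period 8: QOYRRTLE

QOYRRTLE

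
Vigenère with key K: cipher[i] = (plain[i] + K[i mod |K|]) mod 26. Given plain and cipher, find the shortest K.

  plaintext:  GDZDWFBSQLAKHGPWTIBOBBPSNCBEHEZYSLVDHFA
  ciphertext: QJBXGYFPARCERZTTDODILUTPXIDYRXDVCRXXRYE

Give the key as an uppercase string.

KGCUKTEX

  i= 0: Q-G = 10 → K
  i= 1: J-D =  6 → G
  i= 2: B-Z =  2 → C
  i= 3: X-D = 20 → U
  i= 4: G-W = 10 → K
  i= 5: Y-F = 19 → T
  i= 6: F-B =  4 → E
  i= 7: P-S = 23 → X
  i= 8: A-Q = 10 → K
  i= 9: R-L =  6 → G
  i=10: C-A =  2 → C
  i=11: E-K = 20 → U
  i=12: R-H = 10 → K
  i=13: Z-G = 19 → T
  i=14: T-P =  4 → E
  i=15: T-W = 23 → X
  i=16: D-T = 10 → K
  i=17: O-I =  6 → G
  i=18: D-B =  2 → C
  i=19: I-O = 20 → U
  i=20: L-B = 10 → K
  i=21: U-B = 19 → T
  i=22: T-P =  4 → E
  i=23: P-S = 23 → X
  i=24: X-N = 10 → K
  i=25: I-C =  6 → G
  i=26: D-B =  2 → C
  i=27: Y-E = 20 → U
  i=28: R-H = 10 → K
  i=29: X-E = 19 → T
  i=30: D-Z =  4 → E
  i=31: V-Y = 23 → X
  i=32: C-S = 10 → K
  i=33: R-L =  6 → G
  i=34: X-V =  2 → C
  i=35: X-D = 20 → U
  i=36: R-H = 10 → K
  i=37: Y-F = 19 → T
  i=38: E-A =  4 → E
  shifts repeat with period 8: KGCUKTEX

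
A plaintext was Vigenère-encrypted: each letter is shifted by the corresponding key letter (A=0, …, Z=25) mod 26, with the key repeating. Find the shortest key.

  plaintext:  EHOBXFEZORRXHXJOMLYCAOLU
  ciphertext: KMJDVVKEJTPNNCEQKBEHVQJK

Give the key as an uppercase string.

GFVCYQ

  i= 0: K-E =  6 → G
  i= 1: M-H =  5 → F
  i= 2: J-O = 21 → V
  i= 3: D-B =  2 → C
  i= 4: V-X = 24 → Y
  i= 5: V-F = 16 → Q
  i= 6: K-E =  6 → G
  i= 7: E-Z =  5 → F
  i= 8: J-O = 21 → V
  i= 9: T-R =  2 → C
  i=10: P-R = 24 → Y
  i=11: N-X = 16 → Q
  i=12: N-H =  6 → G
  i=13: C-X =  5 → F
  i=14: E-J = 21 → V
  i=15: Q-O =  2 → C
  i=16: K-M = 24 → Y
  i=17: B-L = 16 → Q
  i=18: E-Y =  6 → G
  i=19: H-C =  5 → F
  i=20: V-A = 21 → V
  i=21: Q-O =  2 → C
  i=22: J-L = 24 → Y
  i=23: K-U = 16 → Q
  shifts repeat with period 6: GFVCYQ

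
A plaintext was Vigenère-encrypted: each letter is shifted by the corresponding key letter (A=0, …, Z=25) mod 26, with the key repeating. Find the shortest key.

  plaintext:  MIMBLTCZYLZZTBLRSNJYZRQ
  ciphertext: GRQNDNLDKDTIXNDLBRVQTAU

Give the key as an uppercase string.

UJEMS

  i= 0: G-M = 20 → U
  i= 1: R-I =  9 → J
  i= 2: Q-M =  4 → E
  i= 3: N-B = 12 → M
  i= 4: D-L = 18 → S
  i= 5: N-T = 20 → U
  i= 6: L-C =  9 → J
  i= 7: D-Z =  4 → E
  i= 8: K-Y = 12 → M
  i= 9: D-L = 18 → S
  i=10: T-Z = 20 → U
  i=11: I-Z =  9 → J
  i=12: X-T =  4 → E
  i=13: N-B = 12 → M
  i=14: D-L = 18 → S
  i=15: L-R = 20 → U
  i=16: B-S =  9 → J
  i=17: R-N =  4 → E
  i=18: V-J = 12 → M
  i=19: Q-Y = 18 → S
  i=20: T-Z = 20 → U
  i=21: A-R =  9 → J
  i=22: U-Q =  4 → E
  shifts repeat with period 5: UJEMS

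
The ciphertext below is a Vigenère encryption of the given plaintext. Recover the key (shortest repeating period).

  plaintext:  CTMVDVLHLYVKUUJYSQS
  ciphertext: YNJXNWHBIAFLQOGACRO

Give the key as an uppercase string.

WUXCKB

  i= 0: Y-C = 22 → W
  i= 1: N-T = 20 → U
  i= 2: J-M = 23 → X
  i= 3: X-V =  2 → C
  i= 4: N-D = 10 → K
  i= 5: W-V =  1 → B
  i= 6: H-L = 22 → W
  i= 7: B-H = 20 → U
  i= 8: I-L = 23 → X
  i= 9: A-Y =  2 → C
  i=10: F-V = 10 → K
  i=11: L-K =  1 → B
  i=12: Q-U = 22 → W
  i=13: O-U = 20 → U
  i=14: G-J = 23 → X
  i=15: A-Y =  2 → C
  i=16: C-S = 10 → K
  i=17: R-Q =  1 → B
  i=18: O-S = 22 → W
  shifts repeat with period 6: WUXCKB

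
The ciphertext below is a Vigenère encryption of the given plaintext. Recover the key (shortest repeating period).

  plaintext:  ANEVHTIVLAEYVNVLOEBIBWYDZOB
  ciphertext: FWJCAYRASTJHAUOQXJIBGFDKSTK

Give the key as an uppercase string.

FJFHT

  i= 0: F-A =  5 → F
  i= 1: W-N =  9 → J
  i= 2: J-E =  5 → F
  i= 3: C-V =  7 → H
  i= 4: A-H = 19 → T
  i= 5: Y-T =  5 → F
  i= 6: R-I =  9 → J
  i= 7: A-V =  5 → F
  i= 8: S-L =  7 → H
  i= 9: T-A = 19 → T
  i=10: J-E =  5 → F
  i=11: H-Y =  9 → J
  i=12: A-V =  5 → F
  i=13: U-N =  7 → H
  i=14: O-V = 19 → T
  i=15: Q-L =  5 → F
  i=16: X-O =  9 → J
  i=17: J-E =  5 → F
  i=18: I-B =  7 → H
  i=19: B-I = 19 → T
  i=20: G-B =  5 → F
  i=21: F-W =  9 → J
  i=22: D-Y =  5 → F
  i=23: K-D =  7 → H
  i=24: S-Z = 19 → T
  i=25: T-O =  5 → F
  i=26: K-B =  9 → J
  shifts repeat with period 5: FJFHT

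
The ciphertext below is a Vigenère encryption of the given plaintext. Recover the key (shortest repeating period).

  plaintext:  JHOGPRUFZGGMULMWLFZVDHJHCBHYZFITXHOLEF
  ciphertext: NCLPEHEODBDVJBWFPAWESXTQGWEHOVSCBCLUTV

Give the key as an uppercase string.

  i= 0: N-J =  4 → E
  i= 1: C-H = 21 → V
  i= 2: L-O = 23 → X
  i= 3: P-G =  9 → J
  i= 4: E-P = 15 → P
  i= 5: H-R = 16 → Q
  i= 6: E-U = 10 → K
  i= 7: O-F =  9 → J
  i= 8: D-Z =  4 → E
  i= 9: B-G = 21 → V
  i=10: D-G = 23 → X
  i=11: V-M =  9 → J
  i=12: J-U = 15 → P
  i=13: B-L = 16 → Q
  i=14: W-M = 10 → K
  i=15: F-W =  9 → J
  i=16: P-L =  4 → E
  i=17: A-F = 21 → V
  i=18: W-Z = 23 → X
  i=19: E-V =  9 → J
  i=20: S-D = 15 → P
  i=21: X-H = 16 → Q
  i=22: T-J = 10 → K
  i=23: Q-H =  9 → J
  i=24: G-C =  4 → E
  i=25: W-B = 21 → V
  i=26: E-H = 23 → X
  i=27: H-Y =  9 → J
  i=28: O-Z = 15 → P
  i=29: V-F = 16 → Q
  i=30: S-I = 10 → K
  i=31: C-T =  9 → J
  i=32: B-X =  4 → E
  i=33: C-H = 21 → V
  i=34: L-O = 23 → X
  i=35: U-L =  9 → J
  i=36: T-E = 15 → P
  i=37: V-F = 16 → Q
  shifts repeat with period 8: EVXJPQKJ

EVXJPQKJ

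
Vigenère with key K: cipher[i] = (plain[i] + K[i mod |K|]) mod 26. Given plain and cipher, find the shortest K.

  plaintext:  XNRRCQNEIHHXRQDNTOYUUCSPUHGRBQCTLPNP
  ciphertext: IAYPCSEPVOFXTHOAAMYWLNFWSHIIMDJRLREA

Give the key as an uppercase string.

  i= 0: I-X = 11 → L
  i= 1: A-N = 13 → N
  i= 2: Y-R =  7 → H
  i= 3: P-R = 24 → Y
  i= 4: C-C =  0 → A
  i= 5: S-Q =  2 → C
  i= 6: E-N = 17 → R
  i= 7: P-E = 11 → L
  i= 8: V-I = 13 → N
  i= 9: O-H =  7 → H
  i=10: F-H = 24 → Y
  i=11: X-X =  0 → A
  i=12: T-R =  2 → C
  i=13: H-Q = 17 → R
  i=14: O-D = 11 → L
  i=15: A-N = 13 → N
  i=16: A-T =  7 → H
  i=17: M-O = 24 → Y
  i=18: Y-Y =  0 → A
  i=19: W-U =  2 → C
  i=20: L-U = 17 → R
  i=21: N-C = 11 → L
  i=22: F-S = 13 → N
  i=23: W-P =  7 → H
  i=24: S-U = 24 → Y
  i=25: H-H =  0 → A
  i=26: I-G =  2 → C
  i=27: I-R = 17 → R
  i=28: M-B = 11 → L
  i=29: D-Q = 13 → N
  i=30: J-C =  7 → H
  i=31: R-T = 24 → Y
  i=32: L-L =  0 → A
  i=33: R-P =  2 → C
  i=34: E-N = 17 → R
  i=35: A-P = 11 → L
  shifts repeat with period 7: LNHYACR

LNHYACR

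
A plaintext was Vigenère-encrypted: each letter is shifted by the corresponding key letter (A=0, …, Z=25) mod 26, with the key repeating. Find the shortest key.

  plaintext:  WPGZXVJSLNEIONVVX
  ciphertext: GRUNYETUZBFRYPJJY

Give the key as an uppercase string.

  i= 0: G-W = 10 → K
  i= 1: R-P =  2 → C
  i= 2: U-G = 14 → O
  i= 3: N-Z = 14 → O
  i= 4: Y-X =  1 → B
  i= 5: E-V =  9 → J
  i= 6: T-J = 10 → K
  i= 7: U-S =  2 → C
  i= 8: Z-L = 14 → O
  i= 9: B-N = 14 → O
  i=10: F-E =  1 → B
  i=11: R-I =  9 → J
  i=12: Y-O = 10 → K
  i=13: P-N =  2 → C
  i=14: J-V = 14 → O
  i=15: J-V = 14 → O
  i=16: Y-X =  1 → B
  shifts repeat with period 6: KCOOBJ

KCOOBJ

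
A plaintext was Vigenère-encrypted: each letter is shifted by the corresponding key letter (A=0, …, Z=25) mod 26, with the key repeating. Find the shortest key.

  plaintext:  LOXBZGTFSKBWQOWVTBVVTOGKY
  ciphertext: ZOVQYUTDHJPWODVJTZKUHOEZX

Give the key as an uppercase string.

  i= 0: Z-L = 14 → O
  i= 1: O-O =  0 → A
  i= 2: V-X = 24 → Y
  i= 3: Q-B = 15 → P
  i= 4: Y-Z = 25 → Z
  i= 5: U-G = 14 → O
  i= 6: T-T =  0 → A
  i= 7: D-F = 24 → Y
  i= 8: H-S = 15 → P
  i= 9: J-K = 25 → Z
  i=10: P-B = 14 → O
  i=11: W-W =  0 → A
  i=12: O-Q = 24 → Y
  i=13: D-O = 15 → P
  i=14: V-W = 25 → Z
  i=15: J-V = 14 → O
  i=16: T-T =  0 → A
  i=17: Z-B = 24 → Y
  i=18: K-V = 15 → P
  i=19: U-V = 25 → Z
  i=20: H-T = 14 → O
  i=21: O-O =  0 → A
  i=22: E-G = 24 → Y
  i=23: Z-K = 15 → P
  i=24: X-Y = 25 → Z
  shifts repeat with period 5: OAYPZ

OAYPZ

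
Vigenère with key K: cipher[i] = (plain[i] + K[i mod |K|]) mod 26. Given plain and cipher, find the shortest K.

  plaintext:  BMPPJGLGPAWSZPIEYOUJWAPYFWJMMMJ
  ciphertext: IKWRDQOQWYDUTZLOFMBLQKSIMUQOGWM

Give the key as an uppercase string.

  i= 0: I-B =  7 → H
  i= 1: K-M = 24 → Y
  i= 2: W-P =  7 → H
  i= 3: R-P =  2 → C
  i= 4: D-J = 20 → U
  i= 5: Q-G = 10 → K
  i= 6: O-L =  3 → D
  i= 7: Q-G = 10 → K
  i= 8: W-P =  7 → H
  i= 9: Y-A = 24 → Y
  i=10: D-W =  7 → H
  i=11: U-S =  2 → C
  i=12: T-Z = 20 → U
  i=13: Z-P = 10 → K
  i=14: L-I =  3 → D
  i=15: O-E = 10 → K
  i=16: F-Y =  7 → H
  i=17: M-O = 24 → Y
  i=18: B-U =  7 → H
  i=19: L-J =  2 → C
  i=20: Q-W = 20 → U
  i=21: K-A = 10 → K
  i=22: S-P =  3 → D
  i=23: I-Y = 10 → K
  i=24: M-F =  7 → H
  i=25: U-W = 24 → Y
  i=26: Q-J =  7 → H
  i=27: O-M =  2 → C
  i=28: G-M = 20 → U
  i=29: W-M = 10 → K
  i=30: M-J =  3 → D
  shifts repeat with period 8: HYHCUKDK

HYHCUKDK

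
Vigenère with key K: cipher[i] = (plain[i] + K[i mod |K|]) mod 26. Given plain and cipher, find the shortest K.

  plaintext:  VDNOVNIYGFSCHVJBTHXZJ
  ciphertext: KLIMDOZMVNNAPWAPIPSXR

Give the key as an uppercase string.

PIVYIBRO

  i= 0: K-V = 15 → P
  i= 1: L-D =  8 → I
  i= 2: I-N = 21 → V
  i= 3: M-O = 24 → Y
  i= 4: D-V =  8 → I
  i= 5: O-N =  1 → B
  i= 6: Z-I = 17 → R
  i= 7: M-Y = 14 → O
  i= 8: V-G = 15 → P
  i= 9: N-F =  8 → I
  i=10: N-S = 21 → V
  i=11: A-C = 24 → Y
  i=12: P-H =  8 → I
  i=13: W-V =  1 → B
  i=14: A-J = 17 → R
  i=15: P-B = 14 → O
  i=16: I-T = 15 → P
  i=17: P-H =  8 → I
  i=18: S-X = 21 → V
  i=19: X-Z = 24 → Y
  i=20: R-J =  8 → I
  shifts repeat with period 8: PIVYIBRO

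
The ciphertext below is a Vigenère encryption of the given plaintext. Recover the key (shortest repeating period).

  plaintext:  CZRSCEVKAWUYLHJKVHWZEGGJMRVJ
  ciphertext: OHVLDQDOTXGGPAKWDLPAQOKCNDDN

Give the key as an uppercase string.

MIETB

  i= 0: O-C = 12 → M
  i= 1: H-Z =  8 → I
  i= 2: V-R =  4 → E
  i= 3: L-S = 19 → T
  i= 4: D-C =  1 → B
  i= 5: Q-E = 12 → M
  i= 6: D-V =  8 → I
  i= 7: O-K =  4 → E
  i= 8: T-A = 19 → T
  i= 9: X-W =  1 → B
  i=10: G-U = 12 → M
  i=11: G-Y =  8 → I
  i=12: P-L =  4 → E
  i=13: A-H = 19 → T
  i=14: K-J =  1 → B
  i=15: W-K = 12 → M
  i=16: D-V =  8 → I
  i=17: L-H =  4 → E
  i=18: P-W = 19 → T
  i=19: A-Z =  1 → B
  i=20: Q-E = 12 → M
  i=21: O-G =  8 → I
  i=22: K-G =  4 → E
  i=23: C-J = 19 → T
  i=24: N-M =  1 → B
  i=25: D-R = 12 → M
  i=26: D-V =  8 → I
  i=27: N-J =  4 → E
  shifts repeat with period 5: MIETB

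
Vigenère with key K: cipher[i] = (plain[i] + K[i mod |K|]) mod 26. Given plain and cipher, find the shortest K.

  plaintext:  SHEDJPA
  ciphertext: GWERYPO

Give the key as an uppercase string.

  i= 0: G-S = 14 → O
  i= 1: W-H = 15 → P
  i= 2: E-E =  0 → A
  i= 3: R-D = 14 → O
  i= 4: Y-J = 15 → P
  i= 5: P-P =  0 → A
  i= 6: O-A = 14 → O
  shifts repeat with period 3: OPA

OPA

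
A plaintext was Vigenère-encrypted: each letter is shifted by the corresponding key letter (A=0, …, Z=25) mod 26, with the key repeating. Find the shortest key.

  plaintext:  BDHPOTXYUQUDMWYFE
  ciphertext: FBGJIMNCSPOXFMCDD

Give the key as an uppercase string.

EYZUUTQ

  i= 0: F-B =  4 → E
  i= 1: B-D = 24 → Y
  i= 2: G-H = 25 → Z
  i= 3: J-P = 20 → U
  i= 4: I-O = 20 → U
  i= 5: M-T = 19 → T
  i= 6: N-X = 16 → Q
  i= 7: C-Y =  4 → E
  i= 8: S-U = 24 → Y
  i= 9: P-Q = 25 → Z
  i=10: O-U = 20 → U
  i=11: X-D = 20 → U
  i=12: F-M = 19 → T
  i=13: M-W = 16 → Q
  i=14: C-Y =  4 → E
  i=15: D-F = 24 → Y
  i=16: D-E = 25 → Z
  shifts repeat with period 7: EYZUUTQ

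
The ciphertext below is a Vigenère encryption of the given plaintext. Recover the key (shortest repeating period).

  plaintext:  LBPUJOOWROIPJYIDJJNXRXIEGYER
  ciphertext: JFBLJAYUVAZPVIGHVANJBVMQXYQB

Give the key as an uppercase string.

YEMRAMK

  i= 0: J-L = 24 → Y
  i= 1: F-B =  4 → E
  i= 2: B-P = 12 → M
  i= 3: L-U = 17 → R
  i= 4: J-J =  0 → A
  i= 5: A-O = 12 → M
  i= 6: Y-O = 10 → K
  i= 7: U-W = 24 → Y
  i= 8: V-R =  4 → E
  i= 9: A-O = 12 → M
  i=10: Z-I = 17 → R
  i=11: P-P =  0 → A
  i=12: V-J = 12 → M
  i=13: I-Y = 10 → K
  i=14: G-I = 24 → Y
  i=15: H-D =  4 → E
  i=16: V-J = 12 → M
  i=17: A-J = 17 → R
  i=18: N-N =  0 → A
  i=19: J-X = 12 → M
  i=20: B-R = 10 → K
  i=21: V-X = 24 → Y
  i=22: M-I =  4 → E
  i=23: Q-E = 12 → M
  i=24: X-G = 17 → R
  i=25: Y-Y =  0 → A
  i=26: Q-E = 12 → M
  i=27: B-R = 10 → K
  shifts repeat with period 7: YEMRAMK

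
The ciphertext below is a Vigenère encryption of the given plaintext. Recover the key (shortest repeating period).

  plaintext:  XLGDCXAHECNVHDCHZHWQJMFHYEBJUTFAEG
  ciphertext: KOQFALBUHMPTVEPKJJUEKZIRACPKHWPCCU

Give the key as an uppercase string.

  i= 0: K-X = 13 → N
  i= 1: O-L =  3 → D
  i= 2: Q-G = 10 → K
  i= 3: F-D =  2 → C
  i= 4: A-C = 24 → Y
  i= 5: L-X = 14 → O
  i= 6: B-A =  1 → B
  i= 7: U-H = 13 → N
  i= 8: H-E =  3 → D
  i= 9: M-C = 10 → K
  i=10: P-N =  2 → C
  i=11: T-V = 24 → Y
  i=12: V-H = 14 → O
  i=13: E-D =  1 → B
  i=14: P-C = 13 → N
  i=15: K-H =  3 → D
  i=16: J-Z = 10 → K
  i=17: J-H =  2 → C
  i=18: U-W = 24 → Y
  i=19: E-Q = 14 → O
  i=20: K-J =  1 → B
  i=21: Z-M = 13 → N
  i=22: I-F =  3 → D
  i=23: R-H = 10 → K
  i=24: A-Y =  2 → C
  i=25: C-E = 24 → Y
  i=26: P-B = 14 → O
  i=27: K-J =  1 → B
  i=28: H-U = 13 → N
  i=29: W-T =  3 → D
  i=30: P-F = 10 → K
  i=31: C-A =  2 → C
  i=32: C-E = 24 → Y
  i=33: U-G = 14 → O
  shifts repeat with period 7: NDKCYOB

NDKCYOB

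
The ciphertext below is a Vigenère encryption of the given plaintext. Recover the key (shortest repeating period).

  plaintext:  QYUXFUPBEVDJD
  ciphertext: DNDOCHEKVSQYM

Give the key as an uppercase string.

  i= 0: D-Q = 13 → N
  i= 1: N-Y = 15 → P
  i= 2: D-U =  9 → J
  i= 3: O-X = 17 → R
  i= 4: C-F = 23 → X
  i= 5: H-U = 13 → N
  i= 6: E-P = 15 → P
  i= 7: K-B =  9 → J
  i= 8: V-E = 17 → R
  i= 9: S-V = 23 → X
  i=10: Q-D = 13 → N
  i=11: Y-J = 15 → P
  i=12: M-D =  9 → J
  shifts repeat with period 5: NPJRX

NPJRX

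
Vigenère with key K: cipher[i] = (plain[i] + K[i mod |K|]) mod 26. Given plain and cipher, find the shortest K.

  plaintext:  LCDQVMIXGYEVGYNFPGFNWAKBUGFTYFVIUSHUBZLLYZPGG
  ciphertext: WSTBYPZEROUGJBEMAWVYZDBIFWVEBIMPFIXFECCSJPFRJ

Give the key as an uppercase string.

  i= 0: W-L = 11 → L
  i= 1: S-C = 16 → Q
  i= 2: T-D = 16 → Q
  i= 3: B-Q = 11 → L
  i= 4: Y-V =  3 → D
  i= 5: P-M =  3 → D
  i= 6: Z-I = 17 → R
  i= 7: E-X =  7 → H
  i= 8: R-G = 11 → L
  i= 9: O-Y = 16 → Q
  i=10: U-E = 16 → Q
  i=11: G-V = 11 → L
  i=12: J-G =  3 → D
  i=13: B-Y =  3 → D
  i=14: E-N = 17 → R
  i=15: M-F =  7 → H
  i=16: A-P = 11 → L
  i=17: W-G = 16 → Q
  i=18: V-F = 16 → Q
  i=19: Y-N = 11 → L
  i=20: Z-W =  3 → D
  i=21: D-A =  3 → D
  i=22: B-K = 17 → R
  i=23: I-B =  7 → H
  i=24: F-U = 11 → L
  i=25: W-G = 16 → Q
  i=26: V-F = 16 → Q
  i=27: E-T = 11 → L
  i=28: B-Y =  3 → D
  i=29: I-F =  3 → D
  i=30: M-V = 17 → R
  i=31: P-I =  7 → H
  i=32: F-U = 11 → L
  i=33: I-S = 16 → Q
  i=34: X-H = 16 → Q
  i=35: F-U = 11 → L
  i=36: E-B =  3 → D
  i=37: C-Z =  3 → D
  i=38: C-L = 17 → R
  i=39: S-L =  7 → H
  i=40: J-Y = 11 → L
  i=41: P-Z = 16 → Q
  i=42: F-P = 16 → Q
  i=43: R-G = 11 → L
  i=44: J-G =  3 → D
  shifts repeat with period 8: LQQLDDRH

LQQLDDRH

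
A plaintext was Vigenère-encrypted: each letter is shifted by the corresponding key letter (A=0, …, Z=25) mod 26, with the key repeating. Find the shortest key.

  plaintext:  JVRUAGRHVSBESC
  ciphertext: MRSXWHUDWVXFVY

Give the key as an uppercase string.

  i= 0: M-J =  3 → D
  i= 1: R-V = 22 → W
  i= 2: S-R =  1 → B
  i= 3: X-U =  3 → D
  i= 4: W-A = 22 → W
  i= 5: H-G =  1 → B
  i= 6: U-R =  3 → D
  i= 7: D-H = 22 → W
  i= 8: W-V =  1 → B
  i= 9: V-S =  3 → D
  i=10: X-B = 22 → W
  i=11: F-E =  1 → B
  i=12: V-S =  3 → D
  i=13: Y-C = 22 → W
  shifts repeat with period 3: DWB

DWB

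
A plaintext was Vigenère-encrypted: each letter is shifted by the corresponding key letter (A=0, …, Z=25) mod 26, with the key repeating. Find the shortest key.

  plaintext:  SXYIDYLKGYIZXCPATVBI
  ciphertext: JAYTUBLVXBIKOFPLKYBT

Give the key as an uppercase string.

  i= 0: J-S = 17 → R
  i= 1: A-X =  3 → D
  i= 2: Y-Y =  0 → A
  i= 3: T-I = 11 → L
  i= 4: U-D = 17 → R
  i= 5: B-Y =  3 → D
  i= 6: L-L =  0 → A
  i= 7: V-K = 11 → L
  i= 8: X-G = 17 → R
  i= 9: B-Y =  3 → D
  i=10: I-I =  0 → A
  i=11: K-Z = 11 → L
  i=12: O-X = 17 → R
  i=13: F-C =  3 → D
  i=14: P-P =  0 → A
  i=15: L-A = 11 → L
  i=16: K-T = 17 → R
  i=17: Y-V =  3 → D
  i=18: B-B =  0 → A
  i=19: T-I = 11 → L
  shifts repeat with period 4: RDAL

RDAL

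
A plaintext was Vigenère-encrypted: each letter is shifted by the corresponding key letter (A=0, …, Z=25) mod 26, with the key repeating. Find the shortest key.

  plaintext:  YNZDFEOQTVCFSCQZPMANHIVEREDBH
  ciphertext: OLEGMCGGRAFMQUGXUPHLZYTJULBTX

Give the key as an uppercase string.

  i= 0: O-Y = 16 → Q
  i= 1: L-N = 24 → Y
  i= 2: E-Z =  5 → F
  i= 3: G-D =  3 → D
  i= 4: M-F =  7 → H
  i= 5: C-E = 24 → Y
  i= 6: G-O = 18 → S
  i= 7: G-Q = 16 → Q
  i= 8: R-T = 24 → Y
  i= 9: A-V =  5 → F
  i=10: F-C =  3 → D
  i=11: M-F =  7 → H
  i=12: Q-S = 24 → Y
  i=13: U-C = 18 → S
  i=14: G-Q = 16 → Q
  i=15: X-Z = 24 → Y
  i=16: U-P =  5 → F
  i=17: P-M =  3 → D
  i=18: H-A =  7 → H
  i=19: L-N = 24 → Y
  i=20: Z-H = 18 → S
  i=21: Y-I = 16 → Q
  i=22: T-V = 24 → Y
  i=23: J-E =  5 → F
  i=24: U-R =  3 → D
  i=25: L-E =  7 → H
  i=26: B-D = 24 → Y
  i=27: T-B = 18 → S
  i=28: X-H = 16 → Q
  shifts repeat with period 7: QYFDHYS

QYFDHYS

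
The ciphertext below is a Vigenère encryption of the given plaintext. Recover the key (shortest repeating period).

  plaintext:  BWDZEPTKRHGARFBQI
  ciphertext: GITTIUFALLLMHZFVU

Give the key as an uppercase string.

  i= 0: G-B =  5 → F
  i= 1: I-W = 12 → M
  i= 2: T-D = 16 → Q
  i= 3: T-Z = 20 → U
  i= 4: I-E =  4 → E
  i= 5: U-P =  5 → F
  i= 6: F-T = 12 → M
  i= 7: A-K = 16 → Q
  i= 8: L-R = 20 → U
  i= 9: L-H =  4 → E
  i=10: L-G =  5 → F
  i=11: M-A = 12 → M
  i=12: H-R = 16 → Q
  i=13: Z-F = 20 → U
  i=14: F-B =  4 → E
  i=15: V-Q =  5 → F
  i=16: U-I = 12 → M
  shifts repeat with period 5: FMQUE

FMQUE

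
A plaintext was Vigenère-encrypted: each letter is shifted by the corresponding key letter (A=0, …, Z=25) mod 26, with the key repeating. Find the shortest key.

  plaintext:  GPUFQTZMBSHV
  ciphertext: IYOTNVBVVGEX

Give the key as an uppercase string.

  i= 0: I-G =  2 → C
  i= 1: Y-P =  9 → J
  i= 2: O-U = 20 → U
  i= 3: T-F = 14 → O
  i= 4: N-Q = 23 → X
  i= 5: V-T =  2 → C
  i= 6: B-Z =  2 → C
  i= 7: V-M =  9 → J
  i= 8: V-B = 20 → U
  i= 9: G-S = 14 → O
  i=10: E-H = 23 → X
  i=11: X-V =  2 → C
  shifts repeat with period 6: CJUOXC

CJUOXC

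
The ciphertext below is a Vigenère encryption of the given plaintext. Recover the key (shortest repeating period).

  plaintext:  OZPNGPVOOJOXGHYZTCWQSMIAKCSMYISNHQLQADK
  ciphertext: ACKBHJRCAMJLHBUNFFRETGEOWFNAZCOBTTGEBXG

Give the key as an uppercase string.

  i= 0: A-O = 12 → M
  i= 1: C-Z =  3 → D
  i= 2: K-P = 21 → V
  i= 3: B-N = 14 → O
  i= 4: H-G =  1 → B
  i= 5: J-P = 20 → U
  i= 6: R-V = 22 → W
  i= 7: C-O = 14 → O
  i= 8: A-O = 12 → M
  i= 9: M-J =  3 → D
  i=10: J-O = 21 → V
  i=11: L-X = 14 → O
  i=12: H-G =  1 → B
  i=13: B-H = 20 → U
  i=14: U-Y = 22 → W
  i=15: N-Z = 14 → O
  i=16: F-T = 12 → M
  i=17: F-C =  3 → D
  i=18: R-W = 21 → V
  i=19: E-Q = 14 → O
  i=20: T-S =  1 → B
  i=21: G-M = 20 → U
  i=22: E-I = 22 → W
  i=23: O-A = 14 → O
  i=24: W-K = 12 → M
  i=25: F-C =  3 → D
  i=26: N-S = 21 → V
  i=27: A-M = 14 → O
  i=28: Z-Y =  1 → B
  i=29: C-I = 20 → U
  i=30: O-S = 22 → W
  i=31: B-N = 14 → O
  i=32: T-H = 12 → M
  i=33: T-Q =  3 → D
  i=34: G-L = 21 → V
  i=35: E-Q = 14 → O
  i=36: B-A =  1 → B
  i=37: X-D = 20 → U
  i=38: G-K = 22 → W
  shifts repeat with period 8: MDVOBUWO

MDVOBUWO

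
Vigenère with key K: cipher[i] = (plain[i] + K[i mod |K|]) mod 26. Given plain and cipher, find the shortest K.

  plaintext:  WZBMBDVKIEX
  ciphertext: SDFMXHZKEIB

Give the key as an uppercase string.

  i= 0: S-W = 22 → W
  i= 1: D-Z =  4 → E
  i= 2: F-B =  4 → E
  i= 3: M-M =  0 → A
  i= 4: X-B = 22 → W
  i= 5: H-D =  4 → E
  i= 6: Z-V =  4 → E
  i= 7: K-K =  0 → A
  i= 8: E-I = 22 → W
  i= 9: I-E =  4 → E
  i=10: B-X =  4 → E
  shifts repeat with period 4: WEEA

WEEA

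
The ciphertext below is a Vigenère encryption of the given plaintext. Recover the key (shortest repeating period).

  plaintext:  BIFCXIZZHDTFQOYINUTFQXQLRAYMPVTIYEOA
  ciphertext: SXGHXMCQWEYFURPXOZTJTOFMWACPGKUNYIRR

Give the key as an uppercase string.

RPBFAED

  i= 0: S-B = 17 → R
  i= 1: X-I = 15 → P
  i= 2: G-F =  1 → B
  i= 3: H-C =  5 → F
  i= 4: X-X =  0 → A
  i= 5: M-I =  4 → E
  i= 6: C-Z =  3 → D
  i= 7: Q-Z = 17 → R
  i= 8: W-H = 15 → P
  i= 9: E-D =  1 → B
  i=10: Y-T =  5 → F
  i=11: F-F =  0 → A
  i=12: U-Q =  4 → E
  i=13: R-O =  3 → D
  i=14: P-Y = 17 → R
  i=15: X-I = 15 → P
  i=16: O-N =  1 → B
  i=17: Z-U =  5 → F
  i=18: T-T =  0 → A
  i=19: J-F =  4 → E
  i=20: T-Q =  3 → D
  i=21: O-X = 17 → R
  i=22: F-Q = 15 → P
  i=23: M-L =  1 → B
  i=24: W-R =  5 → F
  i=25: A-A =  0 → A
  i=26: C-Y =  4 → E
  i=27: P-M =  3 → D
  i=28: G-P = 17 → R
  i=29: K-V = 15 → P
  i=30: U-T =  1 → B
  i=31: N-I =  5 → F
  i=32: Y-Y =  0 → A
  i=33: I-E =  4 → E
  i=34: R-O =  3 → D
  i=35: R-A = 17 → R
  shifts repeat with period 7: RPBFAED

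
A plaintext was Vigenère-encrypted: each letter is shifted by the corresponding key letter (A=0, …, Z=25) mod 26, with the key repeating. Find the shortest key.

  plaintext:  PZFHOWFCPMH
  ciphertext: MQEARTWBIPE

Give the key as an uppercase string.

XRZTD

  i= 0: M-P = 23 → X
  i= 1: Q-Z = 17 → R
  i= 2: E-F = 25 → Z
  i= 3: A-H = 19 → T
  i= 4: R-O =  3 → D
  i= 5: T-W = 23 → X
  i= 6: W-F = 17 → R
  i= 7: B-C = 25 → Z
  i= 8: I-P = 19 → T
  i= 9: P-M =  3 → D
  i=10: E-H = 23 → X
  shifts repeat with period 5: XRZTD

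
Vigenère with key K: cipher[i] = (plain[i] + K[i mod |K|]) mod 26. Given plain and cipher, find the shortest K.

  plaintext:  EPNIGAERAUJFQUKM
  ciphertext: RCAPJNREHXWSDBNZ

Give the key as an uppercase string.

  i= 0: R-E = 13 → N
  i= 1: C-P = 13 → N
  i= 2: A-N = 13 → N
  i= 3: P-I =  7 → H
  i= 4: J-G =  3 → D
  i= 5: N-A = 13 → N
  i= 6: R-E = 13 → N
  i= 7: E-R = 13 → N
  i= 8: H-A =  7 → H
  i= 9: X-U =  3 → D
  i=10: W-J = 13 → N
  i=11: S-F = 13 → N
  i=12: D-Q = 13 → N
  i=13: B-U =  7 → H
  i=14: N-K =  3 → D
  i=15: Z-M = 13 → N
  shifts repeat with period 5: NNNHD

NNNHD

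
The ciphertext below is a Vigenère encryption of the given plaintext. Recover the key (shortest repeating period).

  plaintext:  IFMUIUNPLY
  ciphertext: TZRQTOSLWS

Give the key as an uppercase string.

LUFW

  i= 0: T-I = 11 → L
  i= 1: Z-F = 20 → U
  i= 2: R-M =  5 → F
  i= 3: Q-U = 22 → W
  i= 4: T-I = 11 → L
  i= 5: O-U = 20 → U
  i= 6: S-N =  5 → F
  i= 7: L-P = 22 → W
  i= 8: W-L = 11 → L
  i= 9: S-Y = 20 → U
  shifts repeat with period 4: LUFW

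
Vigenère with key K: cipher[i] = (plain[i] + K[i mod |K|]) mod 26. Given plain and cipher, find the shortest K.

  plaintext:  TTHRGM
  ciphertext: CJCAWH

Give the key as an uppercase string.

  i= 0: C-T =  9 → J
  i= 1: J-T = 16 → Q
  i= 2: C-H = 21 → V
  i= 3: A-R =  9 → J
  i= 4: W-G = 16 → Q
  i= 5: H-M = 21 → V
  shifts repeat with period 3: JQV

JQV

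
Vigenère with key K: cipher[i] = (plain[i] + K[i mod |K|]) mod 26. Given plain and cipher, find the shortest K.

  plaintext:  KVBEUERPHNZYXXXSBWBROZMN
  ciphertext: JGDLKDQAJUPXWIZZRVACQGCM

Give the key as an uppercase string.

ZLCHQZ

  i= 0: J-K = 25 → Z
  i= 1: G-V = 11 → L
  i= 2: D-B =  2 → C
  i= 3: L-E =  7 → H
  i= 4: K-U = 16 → Q
  i= 5: D-E = 25 → Z
  i= 6: Q-R = 25 → Z
  i= 7: A-P = 11 → L
  i= 8: J-H =  2 → C
  i= 9: U-N =  7 → H
  i=10: P-Z = 16 → Q
  i=11: X-Y = 25 → Z
  i=12: W-X = 25 → Z
  i=13: I-X = 11 → L
  i=14: Z-X =  2 → C
  i=15: Z-S =  7 → H
  i=16: R-B = 16 → Q
  i=17: V-W = 25 → Z
  i=18: A-B = 25 → Z
  i=19: C-R = 11 → L
  i=20: Q-O =  2 → C
  i=21: G-Z =  7 → H
  i=22: C-M = 16 → Q
  i=23: M-N = 25 → Z
  shifts repeat with period 6: ZLCHQZ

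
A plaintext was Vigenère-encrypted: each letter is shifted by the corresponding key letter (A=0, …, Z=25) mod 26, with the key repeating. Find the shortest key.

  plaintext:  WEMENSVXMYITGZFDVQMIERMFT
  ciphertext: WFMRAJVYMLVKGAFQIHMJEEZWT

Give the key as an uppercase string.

  i= 0: W-W =  0 → A
  i= 1: F-E =  1 → B
  i= 2: M-M =  0 → A
  i= 3: R-E = 13 → N
  i= 4: A-N = 13 → N
  i= 5: J-S = 17 → R
  i= 6: V-V =  0 → A
  i= 7: Y-X =  1 → B
  i= 8: M-M =  0 → A
  i= 9: L-Y = 13 → N
  i=10: V-I = 13 → N
  i=11: K-T = 17 → R
  i=12: G-G =  0 → A
  i=13: A-Z =  1 → B
  i=14: F-F =  0 → A
  i=15: Q-D = 13 → N
  i=16: I-V = 13 → N
  i=17: H-Q = 17 → R
  i=18: M-M =  0 → A
  i=19: J-I =  1 → B
  i=20: E-E =  0 → A
  i=21: E-R = 13 → N
  i=22: Z-M = 13 → N
  i=23: W-F = 17 → R
  i=24: T-T =  0 → A
  shifts repeat with period 6: ABANNR

ABANNR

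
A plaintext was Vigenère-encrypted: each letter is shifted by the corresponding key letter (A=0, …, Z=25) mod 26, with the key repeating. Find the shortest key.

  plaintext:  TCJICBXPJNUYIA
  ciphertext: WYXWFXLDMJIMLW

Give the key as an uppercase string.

  i= 0: W-T =  3 → D
  i= 1: Y-C = 22 → W
  i= 2: X-J = 14 → O
  i= 3: W-I = 14 → O
  i= 4: F-C =  3 → D
  i= 5: X-B = 22 → W
  i= 6: L-X = 14 → O
  i= 7: D-P = 14 → O
  i= 8: M-J =  3 → D
  i= 9: J-N = 22 → W
  i=10: I-U = 14 → O
  i=11: M-Y = 14 → O
  i=12: L-I =  3 → D
  i=13: W-A = 22 → W
  shifts repeat with period 4: DWOO

DWOO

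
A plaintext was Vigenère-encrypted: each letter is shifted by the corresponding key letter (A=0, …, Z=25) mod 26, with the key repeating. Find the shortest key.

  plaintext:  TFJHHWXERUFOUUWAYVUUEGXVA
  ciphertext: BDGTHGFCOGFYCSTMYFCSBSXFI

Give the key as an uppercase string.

IYXMAK

  i= 0: B-T =  8 → I
  i= 1: D-F = 24 → Y
  i= 2: G-J = 23 → X
  i= 3: T-H = 12 → M
  i= 4: H-H =  0 → A
  i= 5: G-W = 10 → K
  i= 6: F-X =  8 → I
  i= 7: C-E = 24 → Y
  i= 8: O-R = 23 → X
  i= 9: G-U = 12 → M
  i=10: F-F =  0 → A
  i=11: Y-O = 10 → K
  i=12: C-U =  8 → I
  i=13: S-U = 24 → Y
  i=14: T-W = 23 → X
  i=15: M-A = 12 → M
  i=16: Y-Y =  0 → A
  i=17: F-V = 10 → K
  i=18: C-U =  8 → I
  i=19: S-U = 24 → Y
  i=20: B-E = 23 → X
  i=21: S-G = 12 → M
  i=22: X-X =  0 → A
  i=23: F-V = 10 → K
  i=24: I-A =  8 → I
  shifts repeat with period 6: IYXMAK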